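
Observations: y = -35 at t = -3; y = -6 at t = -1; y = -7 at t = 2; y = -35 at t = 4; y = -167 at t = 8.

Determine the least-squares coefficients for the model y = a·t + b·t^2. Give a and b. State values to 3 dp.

With design matrix A, AᵀA = [[94, 556]; [556, 4450]] and Aᵀy = [-1379, -11597]ᵀ.
det = 94·4450 − 556² = 109164.
a = ((-1379)·4450 − 556·(-11597))/109164 = 51897/18194; b = (94·(-11597) − 556·(-1379))/109164 = -53899/18194.

a = 2.852, b = -2.962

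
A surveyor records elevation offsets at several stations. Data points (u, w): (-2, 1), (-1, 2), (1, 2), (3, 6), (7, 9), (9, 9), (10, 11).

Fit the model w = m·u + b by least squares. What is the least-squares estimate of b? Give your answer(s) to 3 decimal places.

b = 2.546

Normal-equation sums: Σu·u = 245, Σu = 27, Σ1 = 7.
Right-hand side: Σu·w = 270, Σw = 40.
Normal equations: [[245, 27]; [27, 7]]·[m, b]ᵀ = [270, 40]ᵀ.
Eliminating b: 7·(row 1) − 27·(row 2) gives 986·m = 7·270 − 27·40 = 810, so m = 405/493.
Then b = (40 − 27·(405/493))/7 = 1255/493.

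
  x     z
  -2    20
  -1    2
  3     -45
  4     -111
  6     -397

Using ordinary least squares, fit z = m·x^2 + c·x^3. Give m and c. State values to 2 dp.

Setting ∂/∂m … = 0 gives: 1650·m + 9010·c = -16391;  9010·m + 51546·c = -94233.
(Σx^2·x^2 = 1650, Σx^2·x^3 = 9010, Σx^3·x^3 = 51546, Σx^2·z = -16391, Σx^3·z = -94233.)
Eliminating c: 51546·(row 1) − 9010·(row 2) gives 3870800·m = 51546·(-16391) − 9010·(-94233) = 4148844, so m = 1037211/967700.
Then c = ((-94233) − 9010·(1037211/967700))/51546 = -390077/193540.

m = 1.07, c = -2.02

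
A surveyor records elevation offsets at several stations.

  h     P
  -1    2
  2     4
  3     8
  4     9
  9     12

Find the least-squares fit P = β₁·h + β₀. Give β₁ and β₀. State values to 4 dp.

β₁ = 1.0338, β₀ = 3.4850

The normal system MᵀM·[β₁, β₀]ᵀ = MᵀP is [[111, 17]; [17, 5]]·[β₁, β₀]ᵀ = [174, 35]ᵀ.
Eliminating β₀: 5·(row 1) − 17·(row 2) gives 266·β₁ = 5·174 − 17·35 = 275, so β₁ = 275/266.
Then β₀ = (35 − 17·(275/266))/5 = 927/266.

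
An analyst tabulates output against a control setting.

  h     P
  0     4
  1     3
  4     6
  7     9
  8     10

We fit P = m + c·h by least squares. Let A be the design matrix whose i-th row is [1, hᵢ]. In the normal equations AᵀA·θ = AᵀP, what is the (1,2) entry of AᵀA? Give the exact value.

20

Row 1 ↔ basis 1, column 2 ↔ basis h, so (AᵀA)_{1,2} = Σᵢ h = (1)·(0) + (1)·(1) + (1)·(4) + (1)·(7) + (1)·(8) = 20.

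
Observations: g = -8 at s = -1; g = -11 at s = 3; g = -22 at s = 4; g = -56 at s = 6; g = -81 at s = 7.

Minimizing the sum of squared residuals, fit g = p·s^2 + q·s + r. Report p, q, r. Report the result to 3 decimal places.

The normal system XᵀX·[p, q, r]ᵀ = Xᵀg is [[4035, 649, 111]; [649, 111, 19]; [111, 19, 5]]·[p, q, r]ᵀ = [-6444, -1016, -178]ᵀ.
Row-reducing yields p = -24435/11659, q = 41037/11659, r = -28544/11659.

p = -2.096, q = 3.520, r = -2.448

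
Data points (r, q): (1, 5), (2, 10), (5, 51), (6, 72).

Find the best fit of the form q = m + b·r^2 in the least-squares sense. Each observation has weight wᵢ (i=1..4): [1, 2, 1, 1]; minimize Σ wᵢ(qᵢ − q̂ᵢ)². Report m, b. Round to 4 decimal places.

m = 2.5774, b = 1.9302

Forming MᵀWM = [[5, 70]; [70, 1954]] and MᵀWq = [148, 3952]ᵀ gives MᵀWM·[m, b]ᵀ = MᵀWq.
Eliminating b: 1954·(row 1) − 70·(row 2) gives 4870·m = 1954·148 − 70·3952 = 12552, so m = 6276/2435.
Then b = (3952 − 70·(6276/2435))/1954 = 940/487.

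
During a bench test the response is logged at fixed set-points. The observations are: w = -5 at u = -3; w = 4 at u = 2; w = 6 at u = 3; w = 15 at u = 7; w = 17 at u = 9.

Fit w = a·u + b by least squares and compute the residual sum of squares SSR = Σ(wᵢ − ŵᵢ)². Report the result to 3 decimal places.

SSR = 1.952

Sums needed: Σu·u = 152, Σu = 18, Σ1 = 5.
And Σu·w = 299, Σw = 37.
Normal equations: [[152, 18]; [18, 5]]·[a, b]ᵀ = [299, 37]ᵀ.
Δ = 152·5 − 18² = 436.
a = (299·5 − 18·37)/436 = 829/436; b = (152·37 − 18·299)/436 = 121/218.
Residuals: 65/436, -39/109, -113/436, 495/436, -291/436; SSR = 851/436.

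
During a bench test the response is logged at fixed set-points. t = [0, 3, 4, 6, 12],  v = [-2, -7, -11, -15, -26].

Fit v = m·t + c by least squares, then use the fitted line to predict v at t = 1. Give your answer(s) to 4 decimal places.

v̂ = -4.1000

The normal system AᵀA·[m, c]ᵀ = Aᵀv is [[205, 25]; [25, 5]]·[m, c]ᵀ = [-467, -61]ᵀ.
Determinant 205·5 − 25² = 400.
m = ((-467)·5 − 25·(-61))/400 = -81/40; c = (205·(-61) − 25·(-467))/400 = -83/40.
At t = 1: v̂ = (-81/40)·(1) + (-83/40)·(1) = -41/10.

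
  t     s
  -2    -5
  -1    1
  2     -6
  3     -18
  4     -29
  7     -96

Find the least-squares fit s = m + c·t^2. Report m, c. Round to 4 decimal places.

Forming AᵀA = [[6, 83]; [83, 2771]] and Aᵀs = [-153, -5373]ᵀ gives AᵀA·[m, c]ᵀ = Aᵀs.
Eliminating c: 2771·(row 1) − 83·(row 2) gives 9737·m = 2771·(-153) − 83·(-5373) = 21996, so m = 1692/749.
Then c = ((-5373) − 83·(1692/749))/2771 = -1503/749.

m = 2.2590, c = -2.0067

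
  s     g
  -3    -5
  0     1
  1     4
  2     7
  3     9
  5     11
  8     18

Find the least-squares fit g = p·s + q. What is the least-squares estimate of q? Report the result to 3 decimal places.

q = 1.697

From the data, Σs·s = 112, Σs = 16, Σ1 = 7.
Moment sums: Σs·g = 259, Σg = 45.
Normal equations: [[112, 16]; [16, 7]]·[p, q]ᵀ = [259, 45]ᵀ.
det = 112·7 − 16² = 528.
p = (259·7 − 16·45)/528 = 1093/528; q = (112·45 − 16·259)/528 = 56/33.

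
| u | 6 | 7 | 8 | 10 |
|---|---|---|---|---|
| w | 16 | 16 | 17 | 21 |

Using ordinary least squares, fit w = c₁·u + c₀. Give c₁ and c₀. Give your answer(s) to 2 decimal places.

Forming XᵀX = [[249, 31]; [31, 4]] and Xᵀw = [554, 70]ᵀ gives XᵀX·[c₁, c₀]ᵀ = Xᵀw.
det = 249·4 − 31² = 35.
c₁ = (554·4 − 31·70)/35 = 46/35; c₀ = (249·70 − 31·554)/35 = 256/35.

c₁ = 1.31, c₀ = 7.31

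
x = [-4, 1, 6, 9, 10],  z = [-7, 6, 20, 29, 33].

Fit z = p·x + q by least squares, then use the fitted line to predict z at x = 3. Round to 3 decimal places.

ẑ = 12.235

Sums needed: Σx·x = 234, Σx = 22, Σ1 = 5.
Right-hand side: Σx·z = 745, Σz = 81.
Normal equations: [[234, 22]; [22, 5]]·[p, q]ᵀ = [745, 81]ᵀ.
Eliminating q: 5·(row 1) − 22·(row 2) gives 686·p = 5·745 − 22·81 = 1943, so p = 1943/686.
Then q = (81 − 22·(1943/686))/5 = 1282/343.
At x = 3: ẑ = (1943/686)·(3) + (1282/343)·(1) = 1199/98.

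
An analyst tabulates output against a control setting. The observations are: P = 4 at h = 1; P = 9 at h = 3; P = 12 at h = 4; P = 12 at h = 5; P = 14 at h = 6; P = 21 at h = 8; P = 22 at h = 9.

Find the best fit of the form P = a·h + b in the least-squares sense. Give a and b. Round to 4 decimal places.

a = 2.2530, b = 1.8415

Sums needed: Σh·h = 232, Σh = 36, Σ1 = 7.
Right-hand side: Σh·P = 589, ΣP = 94.
Normal equations: [[232, 36]; [36, 7]]·[a, b]ᵀ = [589, 94]ᵀ.
det = 232·7 − 36² = 328.
a = (589·7 − 36·94)/328 = 739/328; b = (232·94 − 36·589)/328 = 151/82.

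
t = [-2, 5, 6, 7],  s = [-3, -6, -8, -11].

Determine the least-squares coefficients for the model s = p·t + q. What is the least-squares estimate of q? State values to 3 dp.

q = -4.040

The normal equations are: 114·p + 16·q = -149;  16·p + 4·q = -28.
(Σt·t = 114, Σt = 16, Σ1 = 4, Σt·s = -149, Σs = -28.)
det = 114·4 − 16² = 200.
p = ((-149)·4 − 16·(-28))/200 = -37/50; q = (114·(-28) − 16·(-149))/200 = -101/25.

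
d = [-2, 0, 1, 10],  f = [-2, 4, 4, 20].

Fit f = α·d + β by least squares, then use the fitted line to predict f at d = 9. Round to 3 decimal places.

Normal-equation sums: Σd·d = 105, Σd = 9, Σ1 = 4.
Moment sums: Σd·f = 208, Σf = 26.
MᵀM·[α, β]ᵀ = Mᵀf becomes [[105, 9]; [9, 4]]·[α, β]ᵀ = [208, 26]ᵀ.
Δ = 105·4 − 9² = 339.
α = (208·4 − 9·26)/339 = 598/339; β = (105·26 − 9·208)/339 = 286/113.
At d = 9: f̂ = (598/339)·(9) + (286/113)·(1) = 2080/113.

f̂ = 18.407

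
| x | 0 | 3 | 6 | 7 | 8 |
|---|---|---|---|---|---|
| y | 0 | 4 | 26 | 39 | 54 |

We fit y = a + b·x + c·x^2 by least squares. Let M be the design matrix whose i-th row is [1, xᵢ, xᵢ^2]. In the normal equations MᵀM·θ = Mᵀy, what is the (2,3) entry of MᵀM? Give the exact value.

Row 2 ↔ basis x, column 3 ↔ basis x^2, so (MᵀM)_{2,3} = Σᵢ (x)·(x^2) = (0)·(0) + (3)·(9) + (6)·(36) + (7)·(49) + (8)·(64) = 1098.

1098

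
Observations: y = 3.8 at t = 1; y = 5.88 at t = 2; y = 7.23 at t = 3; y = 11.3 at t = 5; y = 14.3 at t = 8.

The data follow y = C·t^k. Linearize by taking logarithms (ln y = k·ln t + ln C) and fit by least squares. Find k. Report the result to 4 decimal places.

k = 0.6507

Let Y = ln y. Fitting Y = k·ln t + ln C by least squares:
Σln t = 5.4806, Σ(ln t)² = 8.6018, Σln y = 10.1699, Σln t·ln y = 12.8357.
Normal system: [[8.6018, 5.4806]; [5.4806, 5]]·[k, ln C]ᵀ = [12.8357, 10.1699]ᵀ.
Solving (det = 12.9714): k = 0.65075, ln C = 1.32067.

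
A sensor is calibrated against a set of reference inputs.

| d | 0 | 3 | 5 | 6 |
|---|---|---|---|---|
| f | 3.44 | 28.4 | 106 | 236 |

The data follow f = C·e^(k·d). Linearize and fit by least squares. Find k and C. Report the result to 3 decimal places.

k = 0.698, C = 3.436

Linearized form: ln f = k·d + ln C. From the 4 transformed points,
Σd = 14.0000, Σ(d)² = 70.0000, Σln f = 14.7091, Σd·ln f = 66.1394.
Equations: 70.0000·k + 14.0000·ln C = 66.1394;  14.0000·k + 4·ln C = 14.7091.
Δ = 70.0000·4 − (14.0000)² = 84.0000; k = (66.1394·4 − 14.0000·14.7091)/84.0000 = 0.69797, ln C = (70.0000·14.7091 − 14.0000·66.1394)/84.0000 = 1.23438, so C = exp(1.23438) = 3.43626.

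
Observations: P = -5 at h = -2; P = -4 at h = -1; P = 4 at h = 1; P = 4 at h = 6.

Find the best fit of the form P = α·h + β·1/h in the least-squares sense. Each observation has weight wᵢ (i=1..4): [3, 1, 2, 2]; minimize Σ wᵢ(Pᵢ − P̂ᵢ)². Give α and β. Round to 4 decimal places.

α = 0.6583, β = 4.0905

Forming AᵀWA = [[87, 8]; [8, 137/36]] and AᵀWP = [90, 125/6]ᵀ gives AᵀWA·[α, β]ᵀ = AᵀWP.
Eliminating β: (137/36)·(row 1) − 8·(row 2) gives (3205/12)·α = (137/36)·90 − 8·(125/6) = 1055/6, so α = 422/641.
Then β = ((125/6) − 8·(422/641))/(137/36) = 2622/641.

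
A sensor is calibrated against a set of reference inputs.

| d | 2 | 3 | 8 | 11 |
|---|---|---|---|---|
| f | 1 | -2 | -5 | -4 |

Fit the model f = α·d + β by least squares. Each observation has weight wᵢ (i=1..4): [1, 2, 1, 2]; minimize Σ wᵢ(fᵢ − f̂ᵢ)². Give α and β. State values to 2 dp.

α = -0.42, β = -0.01

Compute the Gram sums: Σwᵢ·d·d = 328, Σwᵢ·d = 38, Σwᵢ·1 = 6.
For AᵀWf: Σwᵢ·d·f = -138, Σwᵢ·f = -16.
Determinant 328·6 − 38² = 524.
α = ((-138)·6 − 38·(-16))/524 = -55/131; β = (328·(-16) − 38·(-138))/524 = -1/131.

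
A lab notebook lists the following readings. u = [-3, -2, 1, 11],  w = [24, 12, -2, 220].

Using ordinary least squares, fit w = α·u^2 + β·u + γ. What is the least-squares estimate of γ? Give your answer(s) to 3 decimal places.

Normal-equation sums: Σu^2·u^2 = 14739, Σu^2·u = 1297, Σu^2 = 135, Σu·u = 135, Σu = 7, Σ1 = 4.
Moment sums: Σu^2·w = 26882, Σu·w = 2322, Σw = 254.
Row-reducing yields α = 255933/124742, β = -303689/124742, γ = -92583/62371.

γ = -1.484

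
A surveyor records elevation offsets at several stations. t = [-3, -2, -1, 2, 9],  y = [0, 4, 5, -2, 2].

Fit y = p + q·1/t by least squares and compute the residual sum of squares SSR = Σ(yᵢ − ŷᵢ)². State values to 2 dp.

SSR = 9.31

Entries of XᵀX: Σ1 = 5, Σ1/t = -11/9, Σ1/t·1/t = 263/162.
Moment sums: Σy = 9, Σ1/t·y = -70/9.
Normal equations: [[5, -11/9]; [-11/9, 263/162]]·[p, q]ᵀ = [9, -70/9]ᵀ.
Determinant 5·(263/162) − (-11/9)² = 1073/162.
p = (9·(263/162) − (-11/9)·(-70/9))/(1073/162) = 827/1073; q = (5·(-70/9) − (-11/9)·9)/(1073/162) = -4518/1073.
Residuals: -2333/1073, 1206/1073, 20/1073, -714/1073, 1821/1073; SSR = 9994/1073.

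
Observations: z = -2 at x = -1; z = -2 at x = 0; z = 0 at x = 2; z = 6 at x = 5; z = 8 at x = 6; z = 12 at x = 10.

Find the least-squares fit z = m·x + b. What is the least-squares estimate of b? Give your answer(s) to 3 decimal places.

b = -1.461

Entries of MᵀM: Σx·x = 166, Σx = 22, Σ1 = 6.
Right-hand side: Σx·z = 200, Σz = 22.
So MᵀM·[m, b]ᵀ = Mᵀz: [[166, 22]; [22, 6]]·[m, b]ᵀ = [200, 22]ᵀ.
Eliminating b: 6·(row 1) − 22·(row 2) gives 512·m = 6·200 − 22·22 = 716, so m = 179/128.
Then b = (22 − 22·(179/128))/6 = -187/128.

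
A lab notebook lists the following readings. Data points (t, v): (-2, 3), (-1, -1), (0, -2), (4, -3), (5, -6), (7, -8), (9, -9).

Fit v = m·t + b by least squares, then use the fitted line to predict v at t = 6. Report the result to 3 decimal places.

From the data, Σt·t = 176, Σt = 22, Σ1 = 7.
And Σt·v = -184, Σv = -26.
Normal equations: [[176, 22]; [22, 7]]·[m, b]ᵀ = [-184, -26]ᵀ.
Eliminating b: 7·(row 1) − 22·(row 2) gives 748·m = 7·(-184) − 22·(-26) = -716, so m = -179/187.
Then b = ((-26) − 22·(-179/187))/7 = -12/17.
At t = 6: v̂ = (-179/187)·(6) + (-12/17)·(1) = -1206/187.

v̂ = -6.449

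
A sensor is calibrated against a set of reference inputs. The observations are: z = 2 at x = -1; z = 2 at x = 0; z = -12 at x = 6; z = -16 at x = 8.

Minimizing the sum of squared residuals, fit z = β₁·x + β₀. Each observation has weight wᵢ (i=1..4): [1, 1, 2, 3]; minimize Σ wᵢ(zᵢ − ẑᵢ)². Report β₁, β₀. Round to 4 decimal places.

β₁ = -2.1111, β₀ = 0.8413

Forming AᵀWA = [[265, 35]; [35, 7]] and AᵀWz = [-530, -68]ᵀ gives AᵀWA·[β₁, β₀]ᵀ = AᵀWz.
Δ = 265·7 − 35² = 630.
β₁ = ((-530)·7 − 35·(-68))/630 = -19/9; β₀ = (265·(-68) − 35·(-530))/630 = 53/63.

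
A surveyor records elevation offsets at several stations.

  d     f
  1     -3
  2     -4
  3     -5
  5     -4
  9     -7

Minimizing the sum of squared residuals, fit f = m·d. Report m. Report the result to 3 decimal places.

m = -0.908

With design matrix X, XᵀX = [[120]] and Xᵀf = [-109]ᵀ.
m = (-109)/120 = -0.908333.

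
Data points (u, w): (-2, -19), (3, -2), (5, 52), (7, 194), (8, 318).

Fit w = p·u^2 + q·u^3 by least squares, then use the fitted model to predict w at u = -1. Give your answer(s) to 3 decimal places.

Compute the Gram sums: Σu^2·u^2 = 7219, Σu^2·u^3 = 52911, Σu^3·u^3 = 396211.
Moment sums: Σu^2·w = 31064, Σu^3·w = 235956.
Normal equations: [[7219, 52911]; [52911, 396211]]·[p, q]ᵀ = [31064, 235956]ᵀ.
Δ = 7219·396211 − 52911² = 60673288.
p = (31064·396211 − 52911·235956)/60673288 = -44192353/15168322; q = (7219·235956 − 52911·31064)/60673288 = 14934765/15168322.
At u = -1: ŵ = (-44192353/15168322)·(1) + (14934765/15168322)·(-1) = -29563559/7584161.

ŵ = -3.898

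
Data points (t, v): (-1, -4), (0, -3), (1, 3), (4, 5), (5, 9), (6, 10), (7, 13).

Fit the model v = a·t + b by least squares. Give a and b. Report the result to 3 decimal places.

a = 2.027, b = -1.655

The normal system XᵀX·[a, b]ᵀ = Xᵀv is [[128, 22]; [22, 7]]·[a, b]ᵀ = [223, 33]ᵀ.
det = 128·7 − 22² = 412.
a = (223·7 − 22·33)/412 = 835/412; b = (128·33 − 22·223)/412 = -341/206.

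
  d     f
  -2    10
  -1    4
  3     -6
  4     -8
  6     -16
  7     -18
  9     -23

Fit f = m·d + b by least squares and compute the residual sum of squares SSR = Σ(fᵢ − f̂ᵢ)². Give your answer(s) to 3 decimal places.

From the data, Σd·d = 196, Σd = 26, Σ1 = 7.
Right-hand side: Σd·f = -503, Σf = -57.
AᵀA·[m, b]ᵀ = Aᵀf becomes [[196, 26]; [26, 7]]·[m, b]ᵀ = [-503, -57]ᵀ.
Determinant 196·7 − 26² = 696.
m = ((-503)·7 − 26·(-57))/696 = -2039/696; b = (196·(-57) − 26·(-503))/696 = 953/348.
Residuals: 122/87, -387/232, 35/696, 341/348, -101/87, -161/696, 437/696; SSR = 5225/696.

SSR = 7.507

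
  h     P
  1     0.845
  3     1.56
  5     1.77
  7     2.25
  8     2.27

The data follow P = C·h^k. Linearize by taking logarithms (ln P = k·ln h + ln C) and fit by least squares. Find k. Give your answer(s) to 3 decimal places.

Taking logs, ln P = k·ln h + ln C, so regress ln P on ln h.
Σln h = 6.7334, Σ(ln h)² = 11.9079, Σln P = 2.4780, Σln h·ln P = 4.6902.
Equations: 11.9079·k + 6.7334·ln C = 4.6902;  6.7334·k + 5·ln C = 2.4780.
Slope k = (n·Σln h·ln P − Σln h·Σln P)/(n·Σ(ln h)² − (Σln h)²) = (5·4.6902 − 6.7334·2.4780)/14.2007 = 0.47644; ln C = (Σln P − k·Σln h)/n = -0.14602.

k = 0.476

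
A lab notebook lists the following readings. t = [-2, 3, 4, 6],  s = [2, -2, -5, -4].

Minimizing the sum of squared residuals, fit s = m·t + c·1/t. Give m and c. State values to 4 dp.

Sums needed: Σt·t = 65, Σt·1/t = 4, Σ1/t·1/t = 65/144.
Moment sums: Σt·s = -54, Σ1/t·s = -43/12.
det = 65·(65/144) − 4² = 1921/144.
m = ((-54)·(65/144) − 4·(-43/12))/(1921/144) = -1446/1921; c = (65·(-43/12) − 4·(-54))/(1921/144) = -2436/1921.

m = -0.7527, c = -1.2681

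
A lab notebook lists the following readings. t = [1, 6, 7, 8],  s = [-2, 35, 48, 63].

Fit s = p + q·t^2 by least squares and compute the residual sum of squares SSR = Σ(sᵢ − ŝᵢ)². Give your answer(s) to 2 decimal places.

SSR = 0.54

With design matrix M, MᵀM = [[4, 150]; [150, 7794]] and Mᵀs = [144, 7642]ᵀ.
Determinant 4·7794 − 150² = 8676.
p = (144·7794 − 150·7642)/8676 = -1997/723; q = (4·7642 − 150·144)/8676 = 2242/2169.
Residuals: -589/2169, 398/723, 245/2169, -850/2169; SSR = 1178/2169.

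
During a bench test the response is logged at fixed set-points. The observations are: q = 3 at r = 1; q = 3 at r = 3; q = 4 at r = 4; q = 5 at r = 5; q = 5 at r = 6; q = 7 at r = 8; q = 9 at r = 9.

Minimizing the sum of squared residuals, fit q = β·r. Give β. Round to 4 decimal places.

From the data, Σr·r = 232.
Moment sums: Σr·q = 220.
AᵀA·[β]ᵀ = Aᵀq becomes [[232]]·[β]ᵀ = [220]ᵀ.
β = 220/232 = 0.948276.

β = 0.9483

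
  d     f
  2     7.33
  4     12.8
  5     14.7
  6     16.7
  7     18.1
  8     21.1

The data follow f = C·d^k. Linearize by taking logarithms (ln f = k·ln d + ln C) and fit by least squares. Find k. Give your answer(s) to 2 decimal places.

With ln fᵢ as the transformed response and ln dᵢ as the regressor:
Over the data: Σln d = 9.5060, Σ(ln d)² = 16.3136, Σln f = 15.9899, Σln d·ln f = 26.2614.
Normal system: [[16.3136, 9.5060]; [9.5060, 6]]·[k, ln C]ᵀ = [26.2614, 15.9899]ᵀ.
Δ = 16.3136·6 − (9.5060)² = 7.5177; k = (26.2614·6 − 9.5060·15.9899)/7.5177 = 0.74080, ln C = (16.3136·15.9899 − 9.5060·26.2614)/7.5177 = 1.49130.

k = 0.74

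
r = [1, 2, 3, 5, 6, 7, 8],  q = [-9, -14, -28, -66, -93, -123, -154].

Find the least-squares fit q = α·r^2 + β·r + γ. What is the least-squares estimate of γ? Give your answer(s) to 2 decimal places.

Normal-equation sums: Σr^2·r^2 = 8516, Σr^2·r = 1232, Σr^2 = 188, Σr·r = 188, Σr = 32, Σ1 = 7.
Right-hand side: Σr^2·q = -21198, Σr·q = -3102, Σq = -487.
Row-reducing yields α = -3615/1694, β = -3275/1694, γ = -2897/847.

γ = -3.42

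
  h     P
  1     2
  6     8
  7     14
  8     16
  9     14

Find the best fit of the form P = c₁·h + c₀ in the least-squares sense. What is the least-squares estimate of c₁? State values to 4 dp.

The normal system AᵀA·[c₁, c₀]ᵀ = AᵀP is [[231, 31]; [31, 5]]·[c₁, c₀]ᵀ = [402, 54]ᵀ.
Eliminating c₀: 5·(row 1) − 31·(row 2) gives 194·c₁ = 5·402 − 31·54 = 336, so c₁ = 168/97.
Then c₀ = (54 − 31·(168/97))/5 = 6/97.

c₁ = 1.7320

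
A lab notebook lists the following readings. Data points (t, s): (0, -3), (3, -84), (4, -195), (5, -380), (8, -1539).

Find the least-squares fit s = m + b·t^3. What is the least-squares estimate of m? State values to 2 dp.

The normal equations are: 5·m + 728·b = -2201;  728·m + 282594·b = -850216.
(Σ1 = 5, Σt^3 = 728, Σt^3·t^3 = 282594, Σs = -2201, Σt^3·s = -850216.)
Determinant 5·282594 − 728² = 882986.
m = ((-2201)·282594 − 728·(-850216))/882986 = -116621/33961; b = (5·(-850216) − 728·(-2201))/882986 = -1324376/441493.

m = -3.43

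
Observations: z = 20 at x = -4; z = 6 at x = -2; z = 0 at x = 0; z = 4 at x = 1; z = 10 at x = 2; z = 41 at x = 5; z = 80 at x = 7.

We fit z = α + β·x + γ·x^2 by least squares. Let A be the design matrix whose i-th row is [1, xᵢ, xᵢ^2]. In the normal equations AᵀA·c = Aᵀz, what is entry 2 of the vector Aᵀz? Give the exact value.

Entry 2 ↔ basis x, so (Aᵀz)_{2} = Σᵢ (x)·zᵢ = (-4)·(20) + (-2)·(6) + (0)·(0) + (1)·(4) + (2)·(10) + (5)·(41) + (7)·(80) = 697.

697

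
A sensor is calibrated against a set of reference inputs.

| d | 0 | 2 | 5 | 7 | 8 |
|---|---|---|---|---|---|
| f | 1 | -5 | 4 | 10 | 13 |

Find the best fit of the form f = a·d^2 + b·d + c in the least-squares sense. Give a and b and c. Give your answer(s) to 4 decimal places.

a = 0.4470, b = -1.7597, c = -0.3512

Sums needed: Σd^2·d^2 = 7138, Σd^2·d = 988, Σd^2 = 142, Σd·d = 142, Σd = 22, Σ1 = 5.
Right-hand side: Σd^2·f = 1402, Σd·f = 184, Σf = 23.
AᵀA·[a, b, c]ᵀ = Aᵀf becomes [[7138, 988, 142]; [988, 142, 22]; [142, 22, 5]]·[a, b, c]ᵀ = [1402, 184, 23]ᵀ.
Row-reducing yields a = 1572/3517, b = -6189/3517, c = -1235/3517.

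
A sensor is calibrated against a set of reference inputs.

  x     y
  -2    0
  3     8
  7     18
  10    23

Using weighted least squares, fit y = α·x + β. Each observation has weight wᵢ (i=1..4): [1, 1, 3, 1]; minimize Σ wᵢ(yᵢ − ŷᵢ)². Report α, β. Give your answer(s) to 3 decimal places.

α = 2.000, β = 3.500

Normal-equation sums: Σwᵢ·x·x = 260, Σwᵢ·x = 32, Σwᵢ·1 = 6.
And Σwᵢ·x·y = 632, Σwᵢ·y = 85.
MᵀWM·[α, β]ᵀ = MᵀWy becomes [[260, 32]; [32, 6]]·[α, β]ᵀ = [632, 85]ᵀ.
Determinant 260·6 − 32² = 536.
α = (632·6 − 32·85)/536 = 2; β = (260·85 − 32·632)/536 = 7/2.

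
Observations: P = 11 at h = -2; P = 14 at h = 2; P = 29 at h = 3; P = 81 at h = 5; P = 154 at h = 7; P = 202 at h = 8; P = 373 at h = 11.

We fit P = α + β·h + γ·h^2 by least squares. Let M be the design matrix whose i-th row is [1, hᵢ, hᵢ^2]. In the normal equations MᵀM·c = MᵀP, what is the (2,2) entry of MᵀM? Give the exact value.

Row 2 ↔ basis h, column 2 ↔ basis h, so (MᵀM)_{2,2} = Σᵢ (h)·(h) = (-2)·(-2) + (2)·(2) + (3)·(3) + (5)·(5) + (7)·(7) + (8)·(8) + (11)·(11) = 276.

276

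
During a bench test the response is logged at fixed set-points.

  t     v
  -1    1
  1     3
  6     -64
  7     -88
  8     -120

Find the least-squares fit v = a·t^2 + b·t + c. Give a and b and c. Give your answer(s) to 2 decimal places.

Forming AᵀA = [[7795, 1071, 151]; [1071, 151, 21]; [151, 21, 5]] and Aᵀv = [-14292, -1958, -268]ᵀ gives AᵀA·[a, b, c]ᵀ = Aᵀv.
Row-reducing yields a = -32084/15439, b = 18517/15439, c = 63635/15439.

a = -2.08, b = 1.20, c = 4.12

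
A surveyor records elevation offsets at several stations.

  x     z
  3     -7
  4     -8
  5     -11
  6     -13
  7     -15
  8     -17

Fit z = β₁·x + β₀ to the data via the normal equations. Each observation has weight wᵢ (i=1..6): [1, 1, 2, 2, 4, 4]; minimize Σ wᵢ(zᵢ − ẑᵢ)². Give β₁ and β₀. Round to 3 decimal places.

β₁ = -2.071, β₀ = -0.477

Setting ∂/∂β₁ … = 0 gives: 599·β₁ + 89·β₀ = -1283;  89·β₁ + 14·β₀ = -191.
(Σwᵢ·x·x = 599, Σwᵢ·x = 89, Σwᵢ·1 = 14, Σwᵢ·x·z = -1283, Σwᵢ·z = -191.)
Eliminating β₀: 14·(row 1) − 89·(row 2) gives 465·β₁ = 14·(-1283) − 89·(-191) = -963, so β₁ = -321/155.
Then β₀ = ((-191) − 89·(-321/155))/14 = -74/155.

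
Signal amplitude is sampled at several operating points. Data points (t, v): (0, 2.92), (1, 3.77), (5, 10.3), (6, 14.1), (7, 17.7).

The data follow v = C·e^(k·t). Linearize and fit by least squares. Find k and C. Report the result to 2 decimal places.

k = 0.26, C = 2.91

Taking logs, ln v = k·t + ln C, so regress ln v on t.
AᵀA = [[111.0000, 19.0000]; [19.0000, 5]], rhs = [48.9798, 10.2505]ᵀ  (here Σt = 19.0000, Σ(t)² = 111.0000, Σln v = 10.2505, Σt·ln v = 48.9798).
Δ = 111.0000·5 − (19.0000)² = 194.0000; k = (48.9798·5 − 19.0000·10.2505)/194.0000 = 0.25845, ln C = (111.0000·10.2505 − 19.0000·48.9798)/194.0000 = 1.06801, so C = exp(1.06801) = 2.90959.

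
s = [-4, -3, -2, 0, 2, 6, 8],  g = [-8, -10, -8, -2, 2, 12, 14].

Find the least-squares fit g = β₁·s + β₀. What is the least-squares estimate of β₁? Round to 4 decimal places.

Sums needed: Σs·s = 133, Σs = 7, Σ1 = 7.
And Σs·g = 266, Σg = 0.
Normal equations: [[133, 7]; [7, 7]]·[β₁, β₀]ᵀ = [266, 0]ᵀ.
Δ = 133·7 − 7² = 882.
β₁ = (266·7 − 7·0)/882 = 19/9; β₀ = (133·0 − 7·266)/882 = -19/9.

β₁ = 2.1111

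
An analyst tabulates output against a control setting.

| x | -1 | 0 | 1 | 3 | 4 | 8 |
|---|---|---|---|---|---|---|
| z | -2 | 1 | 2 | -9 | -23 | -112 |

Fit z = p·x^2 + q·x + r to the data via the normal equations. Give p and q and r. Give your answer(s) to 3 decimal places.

p = -2.054, q = 2.204, r = 1.814

Normal-equation sums: Σx^2·x^2 = 4435, Σx^2·x = 603, Σx^2 = 91, Σx·x = 91, Σx = 15, Σ1 = 6.
Right-hand side: Σx^2·z = -7617, Σx·z = -1011, Σz = -143.
Row-reducing yields p = -138263/67300, q = 148359/67300, r = 30527/16825.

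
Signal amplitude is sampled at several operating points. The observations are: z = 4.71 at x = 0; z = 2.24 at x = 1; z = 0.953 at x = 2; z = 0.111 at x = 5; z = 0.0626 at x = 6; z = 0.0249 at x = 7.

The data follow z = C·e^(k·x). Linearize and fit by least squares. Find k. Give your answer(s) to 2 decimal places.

k = -0.74

Let Y = ln z. Fitting Y = k·x + ln C by least squares:
Sums: Σx = 21.0000, Σ(x)² = 115.0000, Σln z = -6.3541, Σx·ln z = -52.7571.
Normal system: [[115.0000, 21.0000]; [21.0000, 6]]·[k, ln C]ᵀ = [-52.7571, -6.3541]ᵀ.
Slope k = (n·Σx·ln z − Σx·Σln z)/(n·Σ(x)² − (Σx)²) = (6·-52.7571 − 21.0000·-6.3541)/249.0000 = -0.73537; ln C = (Σln z − k·Σx)/n = 1.51478.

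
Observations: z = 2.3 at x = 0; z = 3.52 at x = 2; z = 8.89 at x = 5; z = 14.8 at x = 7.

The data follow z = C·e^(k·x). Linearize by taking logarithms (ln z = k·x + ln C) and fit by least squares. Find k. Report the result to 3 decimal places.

k = 0.273

With ln zᵢ as the transformed response and xᵢ as the regressor:
XᵀX = [[78.0000, 14.0000]; [14.0000, 4]], rhs = [32.3039, 6.9709]ᵀ  (here Σx = 14.0000, Σ(x)² = 78.0000, Σln z = 6.9709, Σx·ln z = 32.3039).
Slope k = (n·Σx·ln z − Σx·Σln z)/(n·Σ(x)² − (Σx)²) = (4·32.3039 − 14.0000·6.9709)/116.0000 = 0.27261; ln C = (Σln z − k·Σx)/n = 0.78859.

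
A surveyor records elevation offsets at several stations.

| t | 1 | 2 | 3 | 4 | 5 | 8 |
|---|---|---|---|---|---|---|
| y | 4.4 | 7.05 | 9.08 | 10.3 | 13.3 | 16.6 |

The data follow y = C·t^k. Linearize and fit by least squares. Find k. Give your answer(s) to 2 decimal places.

Linearized form: ln y = k·ln t + ln C. From the 6 transformed points,
Over the data: Σln t = 6.8669, Σ(ln t)² = 10.5236, Σln y = 13.3700, Σln t·ln y = 17.0172.
Normal system: [[10.5236, 6.8669]; [6.8669, 6]]·[k, ln C]ᵀ = [17.0172, 13.3700]ᵀ.
Slope k = (n·Σln t·ln y − Σln t·Σln y)/(n·Σ(ln t)² − (Σln t)²) = (6·17.0172 − 6.8669·13.3700)/15.9867 = 0.64381; ln C = (Σln y − k·Σln t)/n = 1.49151.

k = 0.64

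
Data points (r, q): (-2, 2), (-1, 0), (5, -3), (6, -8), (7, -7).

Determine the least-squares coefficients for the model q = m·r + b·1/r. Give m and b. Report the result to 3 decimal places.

The normal system MᵀM·[m, b]ᵀ = Mᵀq is [[115, 5]; [5, 29507/22050]]·[m, b]ᵀ = [-116, -59/15]ᵀ.
det = 115·(29507/22050) − 5² = 568411/4410.
m = ((-116)·(29507/22050) − 5·(-59/15))/(568411/4410) = -2989162/2842055; b = (115·(-59/15) − 5·(-116))/(568411/4410) = 563010/568411.

m = -1.052, b = 0.990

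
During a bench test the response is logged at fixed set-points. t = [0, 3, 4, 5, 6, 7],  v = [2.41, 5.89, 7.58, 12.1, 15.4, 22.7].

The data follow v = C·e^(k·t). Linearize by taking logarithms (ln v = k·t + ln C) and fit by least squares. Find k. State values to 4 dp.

Linearized form: ln v = k·t + ln C. From the 6 transformed points,
Σt = 25.0000, Σ(t)² = 135.0000, Σln v = 13.0283, Σt·ln v = 64.1506.
Normal system: [[135.0000, 25.0000]; [25.0000, 6]]·[k, ln C]ᵀ = [64.1506, 13.0283]ᵀ.
Solving (det = 185.0000): k = 0.31997, ln C = 0.83816.

k = 0.3200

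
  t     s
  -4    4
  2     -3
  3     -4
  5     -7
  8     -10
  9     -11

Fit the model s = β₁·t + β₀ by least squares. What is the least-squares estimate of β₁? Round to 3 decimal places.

From the data, Σt·t = 199, Σt = 23, Σ1 = 6.
Moment sums: Σt·s = -248, Σs = -31.
Eliminating β₀: 6·(row 1) − 23·(row 2) gives 665·β₁ = 6·(-248) − 23·(-31) = -775, so β₁ = -155/133.
Then β₀ = ((-31) − 23·(-155/133))/6 = -93/133.

β₁ = -1.165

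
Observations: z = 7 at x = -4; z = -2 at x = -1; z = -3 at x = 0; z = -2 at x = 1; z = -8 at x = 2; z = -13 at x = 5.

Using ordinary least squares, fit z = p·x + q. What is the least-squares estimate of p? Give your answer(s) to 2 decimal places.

p = -2.16

From the data, Σx·x = 47, Σx = 3, Σ1 = 6.
Right-hand side: Σx·z = -109, Σz = -21.
Eliminating q: 6·(row 1) − 3·(row 2) gives 273·p = 6·(-109) − 3·(-21) = -591, so p = -197/91.
Then q = ((-21) − 3·(-197/91))/6 = -220/91.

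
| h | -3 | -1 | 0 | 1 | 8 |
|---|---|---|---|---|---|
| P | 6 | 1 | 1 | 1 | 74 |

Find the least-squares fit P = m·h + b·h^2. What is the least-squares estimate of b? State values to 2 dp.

Entries of AᵀA: Σh·h = 75, Σh·h^2 = 485, Σh^2·h^2 = 4179.
And Σh·P = 574, Σh^2·P = 4792.
Determinant 75·4179 − 485² = 78200.
m = (574·4179 − 485·4792)/78200 = 37313/39100; b = (75·4792 − 485·574)/78200 = 8101/7820.

b = 1.04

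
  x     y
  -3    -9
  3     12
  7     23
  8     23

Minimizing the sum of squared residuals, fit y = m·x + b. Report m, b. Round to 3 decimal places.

m = 3.000, b = 1.000

The normal equations are: 131·m + 15·b = 408;  15·m + 4·b = 49.
det = 131·4 − 15² = 299.
m = (408·4 − 15·49)/299 = 3; b = (131·49 − 15·408)/299 = 1.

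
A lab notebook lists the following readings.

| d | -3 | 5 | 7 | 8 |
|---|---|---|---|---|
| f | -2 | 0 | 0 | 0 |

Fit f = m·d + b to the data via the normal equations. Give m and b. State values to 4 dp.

Entries of MᵀM: Σd·d = 147, Σd = 17, Σ1 = 4.
For Mᵀf: Σd·f = 6, Σf = -2.
MᵀM·[m, b]ᵀ = Mᵀf becomes [[147, 17]; [17, 4]]·[m, b]ᵀ = [6, -2]ᵀ.
det = 147·4 − 17² = 299.
m = (6·4 − 17·(-2))/299 = 58/299; b = (147·(-2) − 17·6)/299 = -396/299.

m = 0.1940, b = -1.3244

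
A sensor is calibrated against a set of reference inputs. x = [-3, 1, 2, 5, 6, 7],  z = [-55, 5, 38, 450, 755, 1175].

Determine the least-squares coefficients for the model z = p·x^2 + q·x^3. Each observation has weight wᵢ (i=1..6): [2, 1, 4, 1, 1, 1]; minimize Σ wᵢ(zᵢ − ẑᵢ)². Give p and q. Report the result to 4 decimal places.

MᵀWM·[p, q]ᵀ = MᵀWz reads: 4549·p + 27351·q = 95628;  27351·p + 181645·q = 626546.
det = 4549·181645 − 27351² = 78225904.
p = (95628·181645 − 27351·626546)/78225904 = 116844207/39112952; q = (4549·626546 − 27351·95628)/78225904 = 117318163/39112952.

p = 2.9874, q = 2.9995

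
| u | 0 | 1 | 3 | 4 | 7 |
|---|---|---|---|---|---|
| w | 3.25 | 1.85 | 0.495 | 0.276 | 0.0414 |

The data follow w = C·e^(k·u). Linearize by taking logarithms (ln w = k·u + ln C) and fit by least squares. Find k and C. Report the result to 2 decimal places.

With ln wᵢ as the transformed response and uᵢ as the regressor:
XᵀX = [[75.0000, 15.0000]; [15.0000, 5]], rhs = [-28.9351, -3.3812]ᵀ  (here Σu = 15.0000, Σ(u)² = 75.0000, Σln w = -3.3812, Σu·ln w = -28.9351).
Slope k = (n·Σu·ln w − Σu·Σln w)/(n·Σ(u)² − (Σu)²) = (5·-28.9351 − 15.0000·-3.3812)/150.0000 = -0.62639; ln C = (Σln w − k·Σu)/n = 1.20292, so C = exp(1.20292) = 3.32983.

k = -0.63, C = 3.33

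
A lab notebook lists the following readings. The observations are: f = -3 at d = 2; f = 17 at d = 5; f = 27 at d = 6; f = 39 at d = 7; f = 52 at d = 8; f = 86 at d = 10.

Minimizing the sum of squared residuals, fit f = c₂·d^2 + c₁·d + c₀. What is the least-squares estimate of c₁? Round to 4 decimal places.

Sums needed: Σd^2·d^2 = 18434, Σd^2·d = 2204, Σd^2 = 278, Σd·d = 278, Σd = 38, Σ1 = 6.
Right-hand side: Σd^2·f = 15224, Σd·f = 1790, Σf = 218.
Normal equations: [[18434, 2204, 278]; [2204, 278, 38]; [278, 38, 6]]·[c₂, c₁, c₀]ᵀ = [15224, 1790, 218]ᵀ.
Inverting the 3×3 Gram matrix, [c₂, c₁, c₀]ᵀ = [10/11, 13/77, -48/7]ᵀ.

c₁ = 0.1688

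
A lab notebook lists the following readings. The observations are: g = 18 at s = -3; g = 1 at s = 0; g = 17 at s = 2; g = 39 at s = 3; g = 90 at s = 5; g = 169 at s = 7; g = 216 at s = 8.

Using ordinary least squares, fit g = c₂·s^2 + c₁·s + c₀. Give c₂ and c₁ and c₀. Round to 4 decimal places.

c₂ = 2.9743, c₁ = 3.1530, c₀ = 0.6782

The normal system XᵀX·[c₂, c₁, c₀]ᵀ = Xᵀg is [[7300, 988, 160]; [988, 160, 22]; [160, 22, 7]]·[c₂, c₁, c₀]ᵀ = [24936, 3458, 550]ᵀ.
Inverting the 3×3 Gram matrix, [c₂, c₁, c₀]ᵀ = [27649/9296, 87931/27888, 1351/1992]ᵀ.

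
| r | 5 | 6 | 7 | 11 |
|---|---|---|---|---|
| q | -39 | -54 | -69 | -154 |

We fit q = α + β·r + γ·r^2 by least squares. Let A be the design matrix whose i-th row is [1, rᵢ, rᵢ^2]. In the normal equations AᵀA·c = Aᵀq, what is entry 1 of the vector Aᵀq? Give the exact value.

Entry 1 ↔ basis 1, so (Aᵀq)_{1} = Σᵢ qᵢ = (1)·(-39) + (1)·(-54) + (1)·(-69) + (1)·(-154) = -316.

-316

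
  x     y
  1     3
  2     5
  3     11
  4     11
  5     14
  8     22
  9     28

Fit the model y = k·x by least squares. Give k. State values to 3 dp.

k = 2.940

With design matrix M, MᵀM = [[200]] and Mᵀy = [588]ᵀ.
Hence k = 588 / 200 ≈ 2.94.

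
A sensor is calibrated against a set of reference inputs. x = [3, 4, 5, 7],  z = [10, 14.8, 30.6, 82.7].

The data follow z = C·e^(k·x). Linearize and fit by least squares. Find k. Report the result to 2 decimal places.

With ln zᵢ as the transformed response and xᵢ as the regressor:
Sums: Σx = 19.0000, Σ(x)² = 99.0000, Σln z = 12.8334, Σx·ln z = 65.6978.
Normal system: [[99.0000, 19.0000]; [19.0000, 4]]·[k, ln C]ᵀ = [65.6978, 12.8334]ᵀ.
Δ = 99.0000·4 − (19.0000)² = 35.0000; k = (65.6978·4 − 19.0000·12.8334)/35.0000 = 0.54160, ln C = (99.0000·12.8334 − 19.0000·65.6978)/35.0000 = 0.63576.

k = 0.54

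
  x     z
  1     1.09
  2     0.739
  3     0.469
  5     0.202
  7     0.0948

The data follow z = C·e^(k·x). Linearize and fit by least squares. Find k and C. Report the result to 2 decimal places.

Taking logs, ln z = k·x + ln C, so regress ln z on x.
Sums: Σx = 18.0000, Σ(x)² = 88.0000, Σln z = -4.9289, Σx·ln z = -27.2795.
Normal system: [[88.0000, 18.0000]; [18.0000, 5]]·[k, ln C]ᵀ = [-27.2795, -4.9289]ᵀ.
Slope k = (n·Σx·ln z − Σx·Σln z)/(n·Σ(x)² − (Σx)²) = (5·-27.2795 − 18.0000·-4.9289)/116.0000 = -0.41101; ln C = (Σln z − k·Σx)/n = 0.49386, so C = exp(0.49386) = 1.63863.

k = -0.41, C = 1.64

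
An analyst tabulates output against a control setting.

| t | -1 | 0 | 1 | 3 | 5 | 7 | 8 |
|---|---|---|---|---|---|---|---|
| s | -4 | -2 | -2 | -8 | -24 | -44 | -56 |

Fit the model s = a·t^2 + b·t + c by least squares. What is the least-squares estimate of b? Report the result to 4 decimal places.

Setting ∂/∂a … = 0 gives: 7205·a + 1007·b + 149·c = -6418;  1007·a + 149·b + 23·c = -898;  149·a + 23·b + 7·c = -140.
(Σt^2·t^2 = 7205, Σt^2·t = 1007, Σt^2 = 149, Σt·t = 149, Σt = 23, Σ1 = 7, Σt^2·s = -6418, Σt·s = -898, Σs = -140.)
Solving the 3×3 system (Gaussian elimination) gives a = -7529/8294, b = 3581/8294, c = -8693/4147.

b = 0.4318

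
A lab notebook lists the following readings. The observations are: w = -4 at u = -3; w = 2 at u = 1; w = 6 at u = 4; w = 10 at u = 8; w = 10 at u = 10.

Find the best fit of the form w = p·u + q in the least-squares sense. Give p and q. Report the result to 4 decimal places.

p = 1.1091, q = 0.3636

From the data, Σu·u = 190, Σu = 20, Σ1 = 5.
Right-hand side: Σu·w = 218, Σw = 24.
AᵀA·[p, q]ᵀ = Aᵀw becomes [[190, 20]; [20, 5]]·[p, q]ᵀ = [218, 24]ᵀ.
Δ = 190·5 − 20² = 550.
p = (218·5 − 20·24)/550 = 61/55; q = (190·24 − 20·218)/550 = 4/11.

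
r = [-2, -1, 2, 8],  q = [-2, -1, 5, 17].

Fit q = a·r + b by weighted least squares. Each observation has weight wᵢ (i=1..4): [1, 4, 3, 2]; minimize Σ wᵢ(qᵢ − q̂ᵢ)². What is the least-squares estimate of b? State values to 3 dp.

b = 1.147

Compute the Gram sums: Σwᵢ·r·r = 148, Σwᵢ·r = 16, Σwᵢ·1 = 10.
Moment sums: Σwᵢ·r·q = 310, Σwᵢ·q = 43.
XᵀWX·[a, b]ᵀ = XᵀWq becomes [[148, 16]; [16, 10]]·[a, b]ᵀ = [310, 43]ᵀ.
Δ = 148·10 − 16² = 1224.
a = (310·10 − 16·43)/1224 = 67/34; b = (148·43 − 16·310)/1224 = 39/34.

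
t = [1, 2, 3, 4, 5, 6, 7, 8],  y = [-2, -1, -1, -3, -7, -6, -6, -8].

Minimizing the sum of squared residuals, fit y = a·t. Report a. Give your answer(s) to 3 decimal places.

The normal system MᵀM·[a]ᵀ = Mᵀy is [[204]]·[a]ᵀ = [-196]ᵀ.
Hence a = -196 / 204 ≈ -0.960784.

a = -0.961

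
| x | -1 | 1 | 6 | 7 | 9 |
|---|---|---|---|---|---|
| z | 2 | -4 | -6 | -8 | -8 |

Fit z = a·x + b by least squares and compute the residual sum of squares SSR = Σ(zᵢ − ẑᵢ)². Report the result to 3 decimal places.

SSR = 10.551

The normal equations are: 168·a + 22·b = -170;  22·a + 5·b = -24.
det = 168·5 − 22² = 356.
a = ((-170)·5 − 22·(-24))/356 = -161/178; b = (168·(-24) − 22·(-170))/356 = -73/89.
Residuals: 341/178, -405/178, 22/89, -151/178, 171/178; SSR = 939/89.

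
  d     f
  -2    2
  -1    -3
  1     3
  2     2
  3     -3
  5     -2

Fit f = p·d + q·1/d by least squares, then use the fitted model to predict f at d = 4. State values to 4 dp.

The normal system MᵀM·[p, q]ᵀ = Mᵀf is [[44, 6]; [6, 1193/450]]·[p, q]ᵀ = [-13, 23/5]ᵀ.
Determinant 44·(1193/450) − 6² = 18146/225.
p = ((-13)·(1193/450) − 6·(23/5))/(18146/225) = -27929/36292; q = (44·(23/5) − 6·(-13))/(18146/225) = 31545/9073.
At d = 4: f̂ = (-27929/36292)·(4) + (31545/9073)·(1/4) = -80171/36292.

f̂ = -2.2091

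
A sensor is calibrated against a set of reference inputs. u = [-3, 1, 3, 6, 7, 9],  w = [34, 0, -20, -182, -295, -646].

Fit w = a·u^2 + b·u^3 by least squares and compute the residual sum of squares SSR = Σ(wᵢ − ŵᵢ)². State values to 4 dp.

SSR = 1.1107

Normal-equation sums: Σu^2·u^2 = 10421, Σu^2·u^3 = 83633, Σu^3·u^3 = 697205.
For Mᵀw: Σu^2·w = -73207, Σu^3·w = -612889.
Normal equations: [[10421, 83633]; [83633, 697205]]·[a, b]ᵀ = [-73207, -612889]ᵀ.
det = 10421·697205 − 83633² = 271094616.
a = ((-73207)·697205 − 83633·(-612889))/271094616 = 36243217/45182436; b = (10421·(-612889) − 83633·(-73207))/271094616 = -44065873/45182436.
Residuals: 1686275/3765203, 651888/3765203, -6676517/7530406, -810883/3765203, 126387/579262, 38932/3765203; SSR = 8364163/7530406.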